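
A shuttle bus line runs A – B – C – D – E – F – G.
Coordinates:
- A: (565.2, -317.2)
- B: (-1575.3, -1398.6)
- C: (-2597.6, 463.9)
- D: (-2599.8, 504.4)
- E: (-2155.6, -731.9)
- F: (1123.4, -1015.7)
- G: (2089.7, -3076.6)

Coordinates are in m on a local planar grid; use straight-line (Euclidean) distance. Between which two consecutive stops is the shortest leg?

C–D

Leg distances:
A→B: 2398.2 m
B→C: 2124.6 m
C→D: 40.6 m
D→E: 1313.7 m
E→F: 3291.3 m
F→G: 2276.2 m
The shortest leg is C–D at 40.6 m.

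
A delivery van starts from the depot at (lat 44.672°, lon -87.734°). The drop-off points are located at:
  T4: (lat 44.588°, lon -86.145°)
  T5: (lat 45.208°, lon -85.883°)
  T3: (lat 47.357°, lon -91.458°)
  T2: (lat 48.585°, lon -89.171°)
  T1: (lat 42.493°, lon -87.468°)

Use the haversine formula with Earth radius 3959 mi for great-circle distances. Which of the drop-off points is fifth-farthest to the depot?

Distance to each, sorted:
T2: 278.8 mi
T3: 257.5 mi
T1: 151.2 mi
T5: 97.8 mi
T4: 78.4 mi
The fifth-farthest is T4 at 78.4 mi.

T4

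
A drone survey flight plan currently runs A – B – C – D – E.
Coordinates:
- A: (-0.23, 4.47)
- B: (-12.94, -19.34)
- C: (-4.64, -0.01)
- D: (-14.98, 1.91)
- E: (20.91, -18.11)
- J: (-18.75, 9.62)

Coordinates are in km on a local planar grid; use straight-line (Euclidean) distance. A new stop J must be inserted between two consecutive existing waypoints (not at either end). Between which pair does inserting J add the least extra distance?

Added distance for inserting J between each consecutive pair:
A–B: 21.8 km
B–C: 25.6 km
C–D: 15.1 km
D–E: 15.9 km
Smallest added distance is 15.1 km, inserting between C and D.

between C and D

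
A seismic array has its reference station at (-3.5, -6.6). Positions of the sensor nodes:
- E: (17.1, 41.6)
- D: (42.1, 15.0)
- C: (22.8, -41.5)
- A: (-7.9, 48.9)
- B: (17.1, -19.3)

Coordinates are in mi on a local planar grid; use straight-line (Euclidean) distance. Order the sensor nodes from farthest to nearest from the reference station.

Computing each straight-line distance from (-3.5, -6.6):
A (-7.9, 48.9): 55.7 mi
E (17.1, 41.6): 52.4 mi
D (42.1, 15.0): 50.5 mi
C (22.8, -41.5): 43.7 mi
B (17.1, -19.3): 24.2 mi

A, E, D, C, B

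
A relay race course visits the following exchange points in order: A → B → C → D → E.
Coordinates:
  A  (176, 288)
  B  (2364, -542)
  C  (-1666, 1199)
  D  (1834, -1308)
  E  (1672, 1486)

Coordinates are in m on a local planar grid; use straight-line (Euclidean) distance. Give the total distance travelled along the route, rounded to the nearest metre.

Leg distances:
A→B: 2340.1 m  (cumulative 2340.1 m)
B→C: 4390.0 m  (cumulative 6730.1 m)
C→D: 4305.2 m  (cumulative 11035.4 m)
D→E: 2798.7 m  (cumulative 13834.1 m)
Total route length ≈ 13834 m.

13834 m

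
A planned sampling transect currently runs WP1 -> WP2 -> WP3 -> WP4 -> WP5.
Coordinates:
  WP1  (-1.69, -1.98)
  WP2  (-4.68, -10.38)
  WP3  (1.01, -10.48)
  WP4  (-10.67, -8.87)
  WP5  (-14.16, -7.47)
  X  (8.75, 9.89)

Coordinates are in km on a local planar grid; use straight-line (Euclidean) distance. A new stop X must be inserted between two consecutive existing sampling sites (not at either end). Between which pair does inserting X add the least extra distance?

between WP1 and WP2

Added distance for inserting X between each consecutive pair:
WP1–WP2: 31.2 km
WP2–WP3: 40.4 km
WP3–WP4: 37.0 km
WP4–WP5: 52.0 km
Smallest added distance is 31.2 km, inserting between WP1 and WP2.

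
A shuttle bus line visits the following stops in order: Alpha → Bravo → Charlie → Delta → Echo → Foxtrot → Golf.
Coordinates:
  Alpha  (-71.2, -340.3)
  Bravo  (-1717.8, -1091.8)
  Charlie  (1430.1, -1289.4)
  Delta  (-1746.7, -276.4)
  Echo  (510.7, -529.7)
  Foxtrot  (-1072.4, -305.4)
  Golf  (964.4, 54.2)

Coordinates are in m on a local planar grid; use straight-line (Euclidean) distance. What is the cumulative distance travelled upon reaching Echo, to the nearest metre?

10570 m

Leg distances:
Alpha→Bravo: 1810.0 m  (cumulative 1810.0 m)
Bravo→Charlie: 3154.1 m  (cumulative 4964.1 m)
Charlie→Delta: 3334.4 m  (cumulative 8298.5 m)
Delta→Echo: 2271.6 m  (cumulative 10570.0 m)
Cumulative distance at Echo ≈ 10570 m.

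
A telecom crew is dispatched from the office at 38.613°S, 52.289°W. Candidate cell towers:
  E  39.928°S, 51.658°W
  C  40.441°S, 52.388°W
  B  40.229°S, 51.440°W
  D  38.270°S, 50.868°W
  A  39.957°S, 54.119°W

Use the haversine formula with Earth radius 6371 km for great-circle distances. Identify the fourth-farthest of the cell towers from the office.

Distances from the office (38.613°S, 52.289°W):
A: 217.1 km
C: 203.4 km
B: 193.9 km
E: 156.0 km
D: 129.5 km
The fourth-farthest is E at 156.0 km.

E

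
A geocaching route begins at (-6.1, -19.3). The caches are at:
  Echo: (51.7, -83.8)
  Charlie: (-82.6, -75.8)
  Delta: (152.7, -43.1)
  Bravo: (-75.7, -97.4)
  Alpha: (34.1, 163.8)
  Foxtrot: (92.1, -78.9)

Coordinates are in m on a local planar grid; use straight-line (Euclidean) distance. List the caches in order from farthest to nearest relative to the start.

Alpha, Delta, Foxtrot, Bravo, Charlie, Echo

Distances from the start:
Alpha (34.1, 163.8): 187.5 m
Delta (152.7, -43.1): 160.6 m
Foxtrot (92.1, -78.9): 114.9 m
Bravo (-75.7, -97.4): 104.6 m
Charlie (-82.6, -75.8): 95.1 m
Echo (51.7, -83.8): 86.6 m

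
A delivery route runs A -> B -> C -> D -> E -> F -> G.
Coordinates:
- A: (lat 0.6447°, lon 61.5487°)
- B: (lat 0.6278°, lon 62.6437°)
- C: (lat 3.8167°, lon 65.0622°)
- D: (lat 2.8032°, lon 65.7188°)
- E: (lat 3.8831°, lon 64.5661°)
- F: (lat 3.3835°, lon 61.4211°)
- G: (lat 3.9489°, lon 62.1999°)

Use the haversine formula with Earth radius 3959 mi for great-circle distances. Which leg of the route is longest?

Leg distances:
A→B: 75.7 mi
B→C: 276.5 mi
C→D: 83.4 mi
D→E: 109.0 mi
E→F: 219.6 mi
F→G: 66.4 mi
The longest leg is B–C at 276.5 mi.

B–C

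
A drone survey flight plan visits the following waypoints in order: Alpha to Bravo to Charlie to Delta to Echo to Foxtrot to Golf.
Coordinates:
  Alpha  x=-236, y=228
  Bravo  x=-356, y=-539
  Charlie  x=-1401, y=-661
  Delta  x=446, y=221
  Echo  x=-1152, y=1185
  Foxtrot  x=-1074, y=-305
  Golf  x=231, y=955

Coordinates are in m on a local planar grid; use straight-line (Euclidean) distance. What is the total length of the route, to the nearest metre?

9048 m

Leg distances:
Alpha→Bravo: 776.3 m  (cumulative 776.3 m)
Bravo→Charlie: 1052.1 m  (cumulative 1828.4 m)
Charlie→Delta: 2046.8 m  (cumulative 3875.2 m)
Delta→Echo: 1866.3 m  (cumulative 5741.5 m)
Echo→Foxtrot: 1492.0 m  (cumulative 7233.5 m)
Foxtrot→Golf: 1814.0 m  (cumulative 9047.5 m)
Total route length ≈ 9048 m.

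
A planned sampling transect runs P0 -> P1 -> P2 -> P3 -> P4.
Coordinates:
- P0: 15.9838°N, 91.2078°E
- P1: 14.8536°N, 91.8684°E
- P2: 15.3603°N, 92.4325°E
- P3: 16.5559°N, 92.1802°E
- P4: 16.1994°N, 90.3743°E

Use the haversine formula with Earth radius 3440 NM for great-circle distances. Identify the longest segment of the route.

Leg distances:
P0→P1: 77.9 NM
P1→P2: 44.7 NM
P2→P3: 73.2 NM
P3→P4: 106.2 NM
The longest leg is P3–P4 at 106.2 NM.

P3–P4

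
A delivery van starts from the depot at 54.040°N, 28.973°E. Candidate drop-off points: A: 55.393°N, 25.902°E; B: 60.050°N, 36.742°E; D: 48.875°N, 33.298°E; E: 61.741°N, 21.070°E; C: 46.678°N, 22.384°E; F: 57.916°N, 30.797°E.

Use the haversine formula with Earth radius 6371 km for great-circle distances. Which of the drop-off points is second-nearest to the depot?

F

Distances from the depot (54.040°N, 28.973°E):
A: 248.0 km
F: 445.6 km
D: 647.5 km
B: 815.8 km
C: 941.7 km
E: 973.8 km
The second-nearest is F at 445.6 km.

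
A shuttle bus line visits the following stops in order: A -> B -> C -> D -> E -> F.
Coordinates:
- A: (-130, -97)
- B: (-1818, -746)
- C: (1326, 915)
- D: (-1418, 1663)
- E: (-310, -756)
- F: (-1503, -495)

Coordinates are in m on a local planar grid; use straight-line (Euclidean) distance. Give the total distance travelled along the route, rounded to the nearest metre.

Leg distances:
A→B: 1808.5 m  (cumulative 1808.5 m)
B→C: 3555.8 m  (cumulative 5364.3 m)
C→D: 2844.1 m  (cumulative 8208.4 m)
D→E: 2660.7 m  (cumulative 10869.1 m)
E→F: 1221.2 m  (cumulative 12090.3 m)
Total route length ≈ 12090 m.

12090 m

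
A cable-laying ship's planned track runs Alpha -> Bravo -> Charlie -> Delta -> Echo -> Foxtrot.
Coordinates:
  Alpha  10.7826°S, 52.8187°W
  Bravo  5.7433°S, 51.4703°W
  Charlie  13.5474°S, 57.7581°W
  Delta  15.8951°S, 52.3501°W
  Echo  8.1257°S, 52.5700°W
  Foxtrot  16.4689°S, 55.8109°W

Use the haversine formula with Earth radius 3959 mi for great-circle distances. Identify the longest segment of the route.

Bravo–Charlie

Leg distances:
Alpha→Bravo: 360.2 mi
Bravo→Charlie: 688.4 mi
Charlie→Delta: 396.1 mi
Delta→Echo: 537.1 mi
Echo→Foxtrot: 616.5 mi
The longest leg is Bravo–Charlie at 688.4 mi.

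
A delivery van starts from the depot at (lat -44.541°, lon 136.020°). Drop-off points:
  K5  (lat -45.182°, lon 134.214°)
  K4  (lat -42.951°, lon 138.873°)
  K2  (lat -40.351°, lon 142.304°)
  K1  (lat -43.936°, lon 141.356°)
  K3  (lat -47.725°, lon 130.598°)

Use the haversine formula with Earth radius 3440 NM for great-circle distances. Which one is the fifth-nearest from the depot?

K2

Distance to each, sorted:
K5: 86.0 NM
K4: 156.3 NM
K1: 232.3 NM
K3: 295.6 NM
K2: 375.0 NM
The fifth-nearest is K2 at 375.0 NM.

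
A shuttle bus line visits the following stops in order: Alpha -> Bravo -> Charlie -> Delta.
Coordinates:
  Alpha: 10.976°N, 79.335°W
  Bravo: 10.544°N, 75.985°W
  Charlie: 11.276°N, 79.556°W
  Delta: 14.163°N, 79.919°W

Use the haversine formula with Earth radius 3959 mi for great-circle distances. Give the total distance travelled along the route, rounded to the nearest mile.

678 mi

Leg distances:
Alpha→Bravo: 229.4 mi  (cumulative 229.4 mi)
Bravo→Charlie: 247.5 mi  (cumulative 476.9 mi)
Charlie→Delta: 201.0 mi  (cumulative 677.8 mi)
Total route length ≈ 678 mi.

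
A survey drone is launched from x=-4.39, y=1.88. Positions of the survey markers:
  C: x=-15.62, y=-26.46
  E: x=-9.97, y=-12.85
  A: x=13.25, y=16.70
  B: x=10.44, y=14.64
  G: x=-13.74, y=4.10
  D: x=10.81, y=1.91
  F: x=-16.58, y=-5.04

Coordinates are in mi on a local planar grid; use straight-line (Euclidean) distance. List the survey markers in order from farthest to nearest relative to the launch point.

Distances from the launch point:
C x=-15.62, y=-26.46: 30.5 mi
A x=13.25, y=16.70: 23.0 mi
B x=10.44, y=14.64: 19.6 mi
E x=-9.97, y=-12.85: 15.8 mi
D x=10.81, y=1.91: 15.2 mi
F x=-16.58, y=-5.04: 14.0 mi
G x=-13.74, y=4.10: 9.6 mi

C, A, B, E, D, F, G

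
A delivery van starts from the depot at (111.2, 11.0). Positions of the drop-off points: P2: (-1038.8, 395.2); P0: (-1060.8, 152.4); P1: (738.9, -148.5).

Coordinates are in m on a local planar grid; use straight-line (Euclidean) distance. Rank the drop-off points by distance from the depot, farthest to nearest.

Computing each straight-line distance from (111.2, 11.0):
P2 (-1038.8, 395.2): 1212.5 m
P0 (-1060.8, 152.4): 1180.5 m
P1 (738.9, -148.5): 647.6 m

P2, P0, P1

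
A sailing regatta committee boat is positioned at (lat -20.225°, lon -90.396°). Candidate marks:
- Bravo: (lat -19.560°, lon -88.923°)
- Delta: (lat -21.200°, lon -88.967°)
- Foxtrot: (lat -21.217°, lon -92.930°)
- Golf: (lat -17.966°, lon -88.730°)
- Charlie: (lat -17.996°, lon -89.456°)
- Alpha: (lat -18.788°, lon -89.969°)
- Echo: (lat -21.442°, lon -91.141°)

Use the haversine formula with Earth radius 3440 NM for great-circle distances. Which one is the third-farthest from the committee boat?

Distance to each, sorted:
Golf: 165.3 NM
Foxtrot: 154.3 NM
Charlie: 144.1 NM
Delta: 99.3 NM
Bravo: 92.2 NM
Alpha: 89.6 NM
Echo: 84.2 NM
The third-farthest is Charlie at 144.1 NM.

Charlie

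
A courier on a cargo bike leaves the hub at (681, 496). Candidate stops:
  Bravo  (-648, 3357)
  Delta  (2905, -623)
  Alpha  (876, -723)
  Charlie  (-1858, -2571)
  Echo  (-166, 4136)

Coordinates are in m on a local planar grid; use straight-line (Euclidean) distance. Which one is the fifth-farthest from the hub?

Distances from the hub ((681, 496)):
Charlie: 3981.6 m
Echo: 3737.2 m
Bravo: 3154.6 m
Delta: 2489.6 m
Alpha: 1234.5 m
The fifth-farthest is Alpha at 1234.5 m.

Alpha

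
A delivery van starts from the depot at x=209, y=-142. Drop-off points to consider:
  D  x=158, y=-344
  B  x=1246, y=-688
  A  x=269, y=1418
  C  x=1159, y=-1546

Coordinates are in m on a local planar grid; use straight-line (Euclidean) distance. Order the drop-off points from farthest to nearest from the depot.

Computing each straight-line distance from x=209, y=-142:
C x=1159, y=-1546: 1695.2 m
A x=269, y=1418: 1561.2 m
B x=1246, y=-688: 1172.0 m
D x=158, y=-344: 208.3 m

C, A, B, D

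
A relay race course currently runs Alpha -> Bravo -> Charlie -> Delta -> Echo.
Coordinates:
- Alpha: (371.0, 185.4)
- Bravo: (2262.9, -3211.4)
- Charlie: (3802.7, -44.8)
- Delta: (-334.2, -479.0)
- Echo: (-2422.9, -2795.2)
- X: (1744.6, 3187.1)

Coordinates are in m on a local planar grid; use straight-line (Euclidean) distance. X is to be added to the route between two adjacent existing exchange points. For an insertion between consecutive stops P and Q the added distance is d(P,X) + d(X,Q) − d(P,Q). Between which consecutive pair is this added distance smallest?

between Charlie and Delta

Added distance for inserting X between each consecutive pair:
Alpha–Bravo: 5832.4 m
Bravo–Charlie: 6729.9 m
Charlie–Delta: 3886.4 m
Delta–Echo: 8386.4 m
Smallest added distance is 3886.4 m, inserting between Charlie and Delta.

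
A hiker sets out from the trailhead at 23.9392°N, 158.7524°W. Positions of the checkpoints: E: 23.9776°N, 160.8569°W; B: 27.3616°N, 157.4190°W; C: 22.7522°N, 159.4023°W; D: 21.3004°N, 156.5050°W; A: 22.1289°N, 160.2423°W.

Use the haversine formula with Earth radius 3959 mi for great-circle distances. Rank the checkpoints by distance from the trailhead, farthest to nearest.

Computing each great-circle distance from 23.9392°N, 158.7524°W:
B 27.3616°N, 157.4190°W: 250.6 mi
D 21.3004°N, 156.5050°W: 231.9 mi
A 22.1289°N, 160.2423°W: 156.9 mi
E 23.9776°N, 160.8569°W: 132.9 mi
C 22.7522°N, 159.4023°W: 91.8 mi

B, D, A, E, C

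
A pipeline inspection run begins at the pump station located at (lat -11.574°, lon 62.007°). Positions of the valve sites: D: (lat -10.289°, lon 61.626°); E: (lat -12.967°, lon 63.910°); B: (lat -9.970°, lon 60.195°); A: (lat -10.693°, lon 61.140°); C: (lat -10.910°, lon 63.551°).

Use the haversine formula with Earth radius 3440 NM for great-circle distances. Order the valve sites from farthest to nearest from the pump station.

Distance from the pump station at (lat -11.574°, lon 62.007°) to each:
B (lat -9.970°, lon 60.195°): 143.9 NM
E (lat -12.967°, lon 63.910°): 139.5 NM
C (lat -10.910°, lon 63.551°): 99.3 NM
D (lat -10.289°, lon 61.626°): 80.4 NM
A (lat -10.693°, lon 61.140°): 73.5 NM

B, E, C, D, A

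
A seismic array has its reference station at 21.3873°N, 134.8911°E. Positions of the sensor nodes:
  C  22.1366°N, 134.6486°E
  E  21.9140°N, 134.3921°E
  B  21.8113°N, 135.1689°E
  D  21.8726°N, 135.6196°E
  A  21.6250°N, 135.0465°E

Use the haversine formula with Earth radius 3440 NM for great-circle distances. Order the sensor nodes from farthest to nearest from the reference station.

D, C, E, B, A

Computing each great-circle distance from 21.3873°N, 134.8911°E:
D 21.8726°N, 135.6196°E: 50.0 NM
C 22.1366°N, 134.6486°E: 47.0 NM
E 21.9140°N, 134.3921°E: 42.1 NM
B 21.8113°N, 135.1689°E: 29.8 NM
A 21.6250°N, 135.0465°E: 16.7 NM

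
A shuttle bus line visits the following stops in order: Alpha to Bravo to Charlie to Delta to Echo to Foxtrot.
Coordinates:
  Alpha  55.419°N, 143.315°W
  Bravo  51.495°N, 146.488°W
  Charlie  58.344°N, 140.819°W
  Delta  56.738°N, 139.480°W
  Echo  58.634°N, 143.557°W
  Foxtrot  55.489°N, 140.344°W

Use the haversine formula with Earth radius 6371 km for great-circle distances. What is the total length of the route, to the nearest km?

Leg distances:
Alpha→Bravo: 484.1 km  (cumulative 484.1 km)
Bravo→Charlie: 842.7 km  (cumulative 1326.8 km)
Charlie→Delta: 195.6 km  (cumulative 1522.4 km)
Delta→Echo: 321.1 km  (cumulative 1843.5 km)
Echo→Foxtrot: 399.9 km  (cumulative 2243.5 km)
Total route length ≈ 2243 km.

2243 km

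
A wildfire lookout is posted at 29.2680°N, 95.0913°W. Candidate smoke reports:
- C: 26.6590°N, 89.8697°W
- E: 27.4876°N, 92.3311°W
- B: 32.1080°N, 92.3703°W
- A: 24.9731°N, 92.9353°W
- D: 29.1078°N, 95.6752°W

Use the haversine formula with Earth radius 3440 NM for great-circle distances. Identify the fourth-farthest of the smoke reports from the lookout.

Distance to each, sorted:
C: 318.1 NM
A: 282.4 NM
B: 220.9 NM
E: 180.8 NM
D: 32.1 NM
The fourth-farthest is E at 180.8 NM.

E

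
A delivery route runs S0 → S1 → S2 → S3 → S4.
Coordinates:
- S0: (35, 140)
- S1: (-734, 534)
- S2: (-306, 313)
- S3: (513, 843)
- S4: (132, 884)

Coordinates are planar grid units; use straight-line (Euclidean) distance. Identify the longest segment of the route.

Leg distances:
S0→S1: 864.1
S1→S2: 481.7
S2→S3: 975.5
S3→S4: 383.2
The longest leg is S2–S3 at 975.5.

S2–S3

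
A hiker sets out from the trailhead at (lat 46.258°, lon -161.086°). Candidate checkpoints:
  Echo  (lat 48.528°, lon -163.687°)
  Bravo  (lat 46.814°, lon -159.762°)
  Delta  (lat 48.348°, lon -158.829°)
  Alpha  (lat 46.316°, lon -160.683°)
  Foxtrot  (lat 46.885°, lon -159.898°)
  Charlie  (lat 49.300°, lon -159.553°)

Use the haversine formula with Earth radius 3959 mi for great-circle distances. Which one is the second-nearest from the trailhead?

Distance to each, sorted:
Alpha: 19.7 mi
Foxtrot: 71.1 mi
Bravo: 73.7 mi
Delta: 179.0 mi
Echo: 198.5 mi
Charlie: 221.9 mi
The second-nearest is Foxtrot at 71.1 mi.

Foxtrot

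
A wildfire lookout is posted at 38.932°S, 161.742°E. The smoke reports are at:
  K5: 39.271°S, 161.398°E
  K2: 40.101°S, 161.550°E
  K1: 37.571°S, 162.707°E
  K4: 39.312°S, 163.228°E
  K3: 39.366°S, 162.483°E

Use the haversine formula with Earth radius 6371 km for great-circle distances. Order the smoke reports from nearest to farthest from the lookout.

K5, K3, K2, K4, K1

Distance from the lookout at 38.932°S, 161.742°E to each:
K5 39.271°S, 161.398°E: 48.0 km
K3 39.366°S, 162.483°E: 80.1 km
K2 40.101°S, 161.550°E: 131.0 km
K4 39.312°S, 163.228°E: 135.0 km
K1 37.571°S, 162.707°E: 173.2 km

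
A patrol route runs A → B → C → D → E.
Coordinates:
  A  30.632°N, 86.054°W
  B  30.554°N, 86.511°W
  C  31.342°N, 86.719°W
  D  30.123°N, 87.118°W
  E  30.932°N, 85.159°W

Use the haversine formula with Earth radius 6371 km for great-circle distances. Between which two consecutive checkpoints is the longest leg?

Leg distances:
A→B: 44.6 km
B→C: 89.8 km
C→D: 140.8 km
D→E: 208.1 km
The longest leg is D–E at 208.1 km.

D–E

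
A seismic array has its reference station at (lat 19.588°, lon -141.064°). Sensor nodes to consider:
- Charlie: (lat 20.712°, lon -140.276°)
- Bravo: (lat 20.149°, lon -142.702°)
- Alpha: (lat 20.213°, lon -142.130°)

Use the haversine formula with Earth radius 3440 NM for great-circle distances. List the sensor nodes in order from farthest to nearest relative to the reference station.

Distance from the reference station at (lat 19.588°, lon -141.064°) to each:
Bravo (lat 20.149°, lon -142.702°): 98.4 NM
Charlie (lat 20.712°, lon -140.276°): 80.8 NM
Alpha (lat 20.213°, lon -142.130°): 70.9 NM

Bravo, Charlie, Alpha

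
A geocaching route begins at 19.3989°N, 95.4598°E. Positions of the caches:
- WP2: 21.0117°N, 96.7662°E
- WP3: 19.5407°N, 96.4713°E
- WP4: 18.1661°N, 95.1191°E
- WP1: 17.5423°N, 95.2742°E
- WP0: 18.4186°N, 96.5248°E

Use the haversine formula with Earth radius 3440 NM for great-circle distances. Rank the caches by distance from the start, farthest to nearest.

Computing each great-circle distance from 19.3989°N, 95.4598°E:
WP2 21.0117°N, 96.7662°E: 121.6 NM
WP1 17.5423°N, 95.2742°E: 112.0 NM
WP0 18.4186°N, 96.5248°E: 84.4 NM
WP4 18.1661°N, 95.1191°E: 76.5 NM
WP3 19.5407°N, 96.4713°E: 57.9 NM

WP2, WP1, WP0, WP4, WP3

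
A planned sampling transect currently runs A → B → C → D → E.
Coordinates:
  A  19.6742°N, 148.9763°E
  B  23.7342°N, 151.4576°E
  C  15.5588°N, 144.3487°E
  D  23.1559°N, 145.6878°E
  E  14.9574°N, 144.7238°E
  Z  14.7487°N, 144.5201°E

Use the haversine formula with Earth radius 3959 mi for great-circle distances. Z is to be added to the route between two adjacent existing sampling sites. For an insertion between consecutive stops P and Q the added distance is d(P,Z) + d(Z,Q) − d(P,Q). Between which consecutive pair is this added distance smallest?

Added distance for inserting Z between each consecutive pair:
A–B: 895.1 mi
B–C: 95.3 mi
C–D: 110.9 mi
D–E: 35.7 mi
Smallest added distance is 35.7 mi, inserting between D and E.

between D and E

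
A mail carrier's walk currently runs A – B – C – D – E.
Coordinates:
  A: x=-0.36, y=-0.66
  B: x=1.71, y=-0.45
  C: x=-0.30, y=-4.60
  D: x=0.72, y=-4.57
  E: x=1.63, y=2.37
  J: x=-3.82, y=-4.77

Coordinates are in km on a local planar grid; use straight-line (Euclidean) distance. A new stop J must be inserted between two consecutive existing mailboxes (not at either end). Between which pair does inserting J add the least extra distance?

between B and C

Added distance for inserting J between each consecutive pair:
A–B: 10.3 km
B–C: 5.9 km
C–D: 7.0 km
D–E: 6.5 km
Smallest added distance is 5.9 km, inserting between B and C.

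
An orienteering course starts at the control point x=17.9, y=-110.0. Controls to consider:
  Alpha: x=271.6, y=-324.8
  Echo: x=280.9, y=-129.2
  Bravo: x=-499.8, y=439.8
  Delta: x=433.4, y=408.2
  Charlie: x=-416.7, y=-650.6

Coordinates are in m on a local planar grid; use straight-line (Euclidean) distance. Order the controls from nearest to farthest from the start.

Echo, Alpha, Delta, Charlie, Bravo

Computing each straight-line distance from x=17.9, y=-110.0:
Echo x=280.9, y=-129.2: 263.7 m
Alpha x=271.6, y=-324.8: 332.4 m
Delta x=433.4, y=408.2: 664.2 m
Charlie x=-416.7, y=-650.6: 693.6 m
Bravo x=-499.8, y=439.8: 755.2 m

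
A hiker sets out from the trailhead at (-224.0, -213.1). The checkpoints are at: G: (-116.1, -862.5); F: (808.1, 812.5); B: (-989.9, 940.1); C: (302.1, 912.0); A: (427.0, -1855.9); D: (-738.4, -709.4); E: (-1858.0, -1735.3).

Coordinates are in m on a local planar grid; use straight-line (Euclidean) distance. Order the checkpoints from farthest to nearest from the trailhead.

Distance from the trailhead at (-224.0, -213.1) to each:
E (-1858.0, -1735.3): 2233.2 m
A (427.0, -1855.9): 1767.1 m
F (808.1, 812.5): 1455.0 m
B (-989.9, 940.1): 1384.4 m
C (302.1, 912.0): 1242.0 m
D (-738.4, -709.4): 714.8 m
G (-116.1, -862.5): 658.3 m

E, A, F, B, C, D, G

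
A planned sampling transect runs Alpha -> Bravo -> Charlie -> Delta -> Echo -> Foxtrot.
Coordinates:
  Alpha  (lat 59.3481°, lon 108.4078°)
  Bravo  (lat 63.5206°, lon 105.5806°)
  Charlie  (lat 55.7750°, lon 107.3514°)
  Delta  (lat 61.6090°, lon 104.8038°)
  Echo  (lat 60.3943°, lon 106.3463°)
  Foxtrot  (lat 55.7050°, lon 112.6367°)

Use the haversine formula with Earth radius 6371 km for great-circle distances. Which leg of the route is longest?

Leg distances:
Alpha→Bravo: 487.6 km
Bravo→Charlie: 866.9 km
Charlie→Delta: 665.1 km
Delta→Echo: 158.6 km
Echo→Foxtrot: 638.8 km
The longest leg is Bravo–Charlie at 866.9 km.

Bravo–Charlie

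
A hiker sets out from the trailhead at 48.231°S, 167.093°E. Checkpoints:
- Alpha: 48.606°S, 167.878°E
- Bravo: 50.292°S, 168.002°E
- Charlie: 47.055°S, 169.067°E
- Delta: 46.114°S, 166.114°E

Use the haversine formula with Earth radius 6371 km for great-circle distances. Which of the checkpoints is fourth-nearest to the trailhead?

Delta

Distances from the trailhead (48.231°S, 167.093°E):
Alpha: 71.4 km
Charlie: 197.4 km
Bravo: 238.5 km
Delta: 246.8 km
The fourth-nearest is Delta at 246.8 km.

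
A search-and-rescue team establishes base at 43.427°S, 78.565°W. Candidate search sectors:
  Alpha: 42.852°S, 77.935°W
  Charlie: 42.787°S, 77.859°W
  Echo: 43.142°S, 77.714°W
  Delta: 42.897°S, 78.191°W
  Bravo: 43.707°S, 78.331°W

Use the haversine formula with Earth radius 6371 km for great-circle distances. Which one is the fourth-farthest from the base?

Distance to each, sorted:
Charlie: 91.4 km
Alpha: 81.9 km
Echo: 75.8 km
Delta: 66.3 km
Bravo: 36.4 km
The fourth-farthest is Delta at 66.3 km.

Delta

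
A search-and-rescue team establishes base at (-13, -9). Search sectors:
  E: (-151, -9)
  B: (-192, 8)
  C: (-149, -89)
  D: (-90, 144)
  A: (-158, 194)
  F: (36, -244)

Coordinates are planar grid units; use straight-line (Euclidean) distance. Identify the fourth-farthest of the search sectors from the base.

D

Distance to each, sorted:
A: 249.5
F: 240.1
B: 179.8
D: 171.3
C: 157.8
E: 138.0
The fourth-farthest is D at 171.3.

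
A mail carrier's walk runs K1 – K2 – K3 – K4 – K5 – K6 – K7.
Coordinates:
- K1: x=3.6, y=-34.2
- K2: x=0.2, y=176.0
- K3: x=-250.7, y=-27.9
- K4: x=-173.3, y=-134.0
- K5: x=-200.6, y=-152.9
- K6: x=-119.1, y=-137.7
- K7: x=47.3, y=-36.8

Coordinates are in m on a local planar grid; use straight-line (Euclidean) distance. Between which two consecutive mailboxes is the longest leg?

Leg distances:
K1→K2: 210.2 m
K2→K3: 323.3 m
K3→K4: 131.3 m
K4→K5: 33.2 m
K5→K6: 82.9 m
K6→K7: 194.6 m
The longest leg is K2–K3 at 323.3 m.

K2–K3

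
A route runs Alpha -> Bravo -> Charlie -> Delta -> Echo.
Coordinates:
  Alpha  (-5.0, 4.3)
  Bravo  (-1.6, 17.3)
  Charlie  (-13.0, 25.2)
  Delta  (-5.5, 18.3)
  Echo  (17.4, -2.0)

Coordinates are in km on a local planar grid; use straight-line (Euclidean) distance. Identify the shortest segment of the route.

Leg distances:
Alpha→Bravo: 13.4 km
Bravo→Charlie: 13.9 km
Charlie→Delta: 10.2 km
Delta→Echo: 30.6 km
The shortest leg is Charlie–Delta at 10.2 km.

Charlie–Delta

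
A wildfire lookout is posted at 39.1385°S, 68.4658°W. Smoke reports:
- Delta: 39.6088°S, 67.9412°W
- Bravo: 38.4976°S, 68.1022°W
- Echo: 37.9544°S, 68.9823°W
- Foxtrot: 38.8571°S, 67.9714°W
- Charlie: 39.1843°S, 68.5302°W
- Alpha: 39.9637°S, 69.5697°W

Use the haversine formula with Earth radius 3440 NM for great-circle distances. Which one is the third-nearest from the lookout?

Distance to each, sorted:
Charlie: 4.1 NM
Foxtrot: 28.6 NM
Delta: 37.3 NM
Bravo: 42.1 NM
Alpha: 71.2 NM
Echo: 75.1 NM
The third-nearest is Delta at 37.3 NM.

Delta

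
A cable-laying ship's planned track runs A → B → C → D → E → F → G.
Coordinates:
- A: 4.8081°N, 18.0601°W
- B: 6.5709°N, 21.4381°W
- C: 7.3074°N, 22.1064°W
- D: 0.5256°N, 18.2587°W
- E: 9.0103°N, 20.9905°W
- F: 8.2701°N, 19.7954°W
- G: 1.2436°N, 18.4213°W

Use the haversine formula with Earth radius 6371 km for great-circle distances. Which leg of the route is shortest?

B–C

Leg distances:
A→B: 422.0 km
B→C: 110.2 km
C→D: 866.4 km
D→E: 990.7 km
E→F: 155.0 km
F→G: 796.0 km
The shortest leg is B–C at 110.2 km.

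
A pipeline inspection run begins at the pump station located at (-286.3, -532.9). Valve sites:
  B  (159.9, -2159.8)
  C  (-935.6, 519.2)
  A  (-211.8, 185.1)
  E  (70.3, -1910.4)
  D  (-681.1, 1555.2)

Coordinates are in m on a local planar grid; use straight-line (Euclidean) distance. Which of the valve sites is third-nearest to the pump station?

Distance to each, sorted:
A: 721.9 m
C: 1236.3 m
E: 1422.9 m
B: 1687.0 m
D: 2125.1 m
The third-nearest is E at 1422.9 m.

E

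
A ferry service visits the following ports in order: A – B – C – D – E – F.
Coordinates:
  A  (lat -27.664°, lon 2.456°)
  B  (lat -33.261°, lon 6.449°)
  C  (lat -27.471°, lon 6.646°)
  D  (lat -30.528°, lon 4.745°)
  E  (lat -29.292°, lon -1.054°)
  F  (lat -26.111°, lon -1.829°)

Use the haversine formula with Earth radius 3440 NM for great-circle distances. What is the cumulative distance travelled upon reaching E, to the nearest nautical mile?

Leg distances:
A→B: 394.4 NM  (cumulative 394.4 NM)
B→C: 347.8 NM  (cumulative 742.2 NM)
C→D: 208.9 NM  (cumulative 951.1 NM)
D→E: 310.7 NM  (cumulative 1261.8 NM)
Cumulative distance at E ≈ 1262 NM.

1262 NM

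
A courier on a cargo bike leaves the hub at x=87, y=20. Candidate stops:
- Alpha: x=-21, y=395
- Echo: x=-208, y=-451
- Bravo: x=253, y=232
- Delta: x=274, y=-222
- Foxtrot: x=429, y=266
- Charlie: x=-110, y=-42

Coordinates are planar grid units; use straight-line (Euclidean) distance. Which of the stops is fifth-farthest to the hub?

Distances from the hub (x=87, y=20):
Echo: 555.8
Foxtrot: 421.3
Alpha: 390.2
Delta: 305.8
Bravo: 269.3
Charlie: 206.5
The fifth-farthest is Bravo at 269.3.

Bravo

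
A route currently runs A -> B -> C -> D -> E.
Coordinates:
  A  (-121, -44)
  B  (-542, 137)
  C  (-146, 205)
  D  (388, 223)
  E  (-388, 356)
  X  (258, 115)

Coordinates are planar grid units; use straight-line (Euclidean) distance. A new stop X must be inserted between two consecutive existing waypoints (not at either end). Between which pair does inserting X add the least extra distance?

between C and D

Added distance for inserting X between each consecutive pair:
A–B: 753.0
B–C: 812.4
C–D: 48.6
D–E: 71.2
Smallest added distance is 48.6, inserting between C and D.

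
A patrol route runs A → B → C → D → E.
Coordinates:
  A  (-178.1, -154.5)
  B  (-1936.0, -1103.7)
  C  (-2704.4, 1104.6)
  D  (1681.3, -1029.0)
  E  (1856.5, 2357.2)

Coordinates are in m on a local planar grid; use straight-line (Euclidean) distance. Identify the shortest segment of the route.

A–B

Leg distances:
A→B: 1997.8 m
B→C: 2338.2 m
C→D: 4877.2 m
D→E: 3390.7 m
The shortest leg is A–B at 1997.8 m.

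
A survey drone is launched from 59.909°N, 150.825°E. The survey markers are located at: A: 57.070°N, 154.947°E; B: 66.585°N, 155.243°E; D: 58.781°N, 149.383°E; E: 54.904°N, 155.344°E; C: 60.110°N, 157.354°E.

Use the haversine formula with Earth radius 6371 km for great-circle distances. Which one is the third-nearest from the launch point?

A

Distances from the launch point (59.909°N, 150.825°E):
D: 149.7 km
C: 363.4 km
A: 396.1 km
E: 618.5 km
B: 774.1 km
The third-nearest is A at 396.1 km.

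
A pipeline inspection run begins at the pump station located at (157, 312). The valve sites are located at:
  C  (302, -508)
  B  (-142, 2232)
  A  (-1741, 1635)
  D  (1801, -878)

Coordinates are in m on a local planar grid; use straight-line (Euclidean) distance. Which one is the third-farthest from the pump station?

B

Distances from the pump station ((157, 312)):
A: 2313.6 m
D: 2029.5 m
B: 1943.1 m
C: 832.7 m
The third-farthest is B at 1943.1 m.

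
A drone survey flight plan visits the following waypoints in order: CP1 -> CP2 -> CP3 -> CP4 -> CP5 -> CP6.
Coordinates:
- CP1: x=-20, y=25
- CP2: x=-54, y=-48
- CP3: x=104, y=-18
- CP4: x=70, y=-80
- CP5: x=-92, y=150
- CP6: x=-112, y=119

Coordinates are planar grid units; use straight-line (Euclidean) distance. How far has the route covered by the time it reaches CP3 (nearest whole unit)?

241

Leg distances:
CP1→CP2: 80.5  (cumulative 80.5)
CP2→CP3: 160.8  (cumulative 241.4)
Cumulative distance at CP3 ≈ 241.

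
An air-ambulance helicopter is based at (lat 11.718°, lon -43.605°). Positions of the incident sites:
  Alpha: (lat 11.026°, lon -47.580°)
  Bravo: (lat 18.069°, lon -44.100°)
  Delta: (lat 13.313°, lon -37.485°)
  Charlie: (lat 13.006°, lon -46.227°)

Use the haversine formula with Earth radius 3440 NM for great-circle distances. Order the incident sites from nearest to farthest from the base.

Charlie, Alpha, Delta, Bravo

Computing each great-circle distance from (lat 11.718°, lon -43.605°):
Charlie (lat 13.006°, lon -46.227°): 172.1 NM
Alpha (lat 11.026°, lon -47.580°): 237.6 NM
Delta (lat 13.313°, lon -37.485°): 371.3 NM
Bravo (lat 18.069°, lon -44.100°): 382.4 NM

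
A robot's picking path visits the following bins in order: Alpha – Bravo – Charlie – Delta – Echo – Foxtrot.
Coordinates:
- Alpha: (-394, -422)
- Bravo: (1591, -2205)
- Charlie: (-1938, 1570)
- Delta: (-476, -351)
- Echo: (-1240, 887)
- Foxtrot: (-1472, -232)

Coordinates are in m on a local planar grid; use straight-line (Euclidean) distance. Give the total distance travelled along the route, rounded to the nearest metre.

Leg distances:
Alpha→Bravo: 2668.2 m  (cumulative 2668.2 m)
Bravo→Charlie: 5167.6 m  (cumulative 7835.8 m)
Charlie→Delta: 2414.1 m  (cumulative 10249.9 m)
Delta→Echo: 1454.8 m  (cumulative 11704.7 m)
Echo→Foxtrot: 1142.8 m  (cumulative 12847.5 m)
Total route length ≈ 12847 m.

12847 m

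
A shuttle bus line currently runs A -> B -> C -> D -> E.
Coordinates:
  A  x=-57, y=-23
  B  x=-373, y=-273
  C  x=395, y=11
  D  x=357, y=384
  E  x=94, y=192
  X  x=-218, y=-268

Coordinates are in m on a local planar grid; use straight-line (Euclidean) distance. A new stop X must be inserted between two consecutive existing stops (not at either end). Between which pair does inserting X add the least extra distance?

between B and C

Added distance for inserting X between each consecutive pair:
A–B: 45.3 m
B–C: 9.8 m
C–D: 1167.9 m
D–E: 1099.5 m
Smallest added distance is 9.8 m, inserting between B and C.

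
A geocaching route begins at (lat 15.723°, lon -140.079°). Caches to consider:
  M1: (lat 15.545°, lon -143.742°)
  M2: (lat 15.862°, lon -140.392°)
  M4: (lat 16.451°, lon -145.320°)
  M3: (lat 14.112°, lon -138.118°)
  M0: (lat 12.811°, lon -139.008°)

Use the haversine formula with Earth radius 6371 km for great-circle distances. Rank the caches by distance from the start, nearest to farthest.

M2, M3, M0, M1, M4

Distance from the start at (lat 15.723°, lon -140.079°) to each:
M2 (lat 15.862°, lon -140.392°): 36.9 km
M3 (lat 14.112°, lon -138.118°): 276.6 km
M0 (lat 12.811°, lon -139.008°): 343.7 km
M1 (lat 15.545°, lon -143.742°): 392.7 km
M4 (lat 16.451°, lon -145.320°): 565.8 km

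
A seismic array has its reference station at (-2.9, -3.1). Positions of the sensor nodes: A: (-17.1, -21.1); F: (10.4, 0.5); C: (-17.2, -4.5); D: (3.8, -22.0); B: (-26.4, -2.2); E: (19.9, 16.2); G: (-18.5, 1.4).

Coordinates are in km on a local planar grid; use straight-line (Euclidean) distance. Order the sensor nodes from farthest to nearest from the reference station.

E, B, A, D, G, C, F

Distance from the reference station at (-2.9, -3.1) to each:
E (19.9, 16.2): 29.9 km
B (-26.4, -2.2): 23.5 km
A (-17.1, -21.1): 22.9 km
D (3.8, -22.0): 20.1 km
G (-18.5, 1.4): 16.2 km
C (-17.2, -4.5): 14.4 km
F (10.4, 0.5): 13.8 km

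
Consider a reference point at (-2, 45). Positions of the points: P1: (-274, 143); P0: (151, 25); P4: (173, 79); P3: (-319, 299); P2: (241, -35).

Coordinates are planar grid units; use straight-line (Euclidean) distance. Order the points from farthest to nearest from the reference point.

Distances from the reference point:
P3 (-319, 299): 406.2
P1 (-274, 143): 289.1
P2 (241, -35): 255.8
P4 (173, 79): 178.3
P0 (151, 25): 154.3

P3, P1, P2, P4, P0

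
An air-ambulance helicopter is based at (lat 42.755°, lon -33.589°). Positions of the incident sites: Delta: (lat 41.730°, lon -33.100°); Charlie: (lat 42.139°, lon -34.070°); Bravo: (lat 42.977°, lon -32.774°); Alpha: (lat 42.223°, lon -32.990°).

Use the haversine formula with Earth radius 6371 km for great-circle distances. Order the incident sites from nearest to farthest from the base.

Bravo, Alpha, Charlie, Delta

Computing each great-circle distance from (lat 42.755°, lon -33.589°):
Bravo (lat 42.977°, lon -32.774°): 70.9 km
Alpha (lat 42.223°, lon -32.990°): 76.9 km
Charlie (lat 42.139°, lon -34.070°): 79.1 km
Delta (lat 41.730°, lon -33.100°): 120.9 km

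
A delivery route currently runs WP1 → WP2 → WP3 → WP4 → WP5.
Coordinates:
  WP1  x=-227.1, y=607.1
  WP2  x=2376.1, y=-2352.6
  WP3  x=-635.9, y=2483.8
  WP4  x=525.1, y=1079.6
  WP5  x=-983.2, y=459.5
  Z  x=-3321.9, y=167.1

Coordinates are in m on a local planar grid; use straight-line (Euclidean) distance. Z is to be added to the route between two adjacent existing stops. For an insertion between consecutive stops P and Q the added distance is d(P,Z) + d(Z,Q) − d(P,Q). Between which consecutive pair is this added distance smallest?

Added distance for inserting Z between each consecutive pair:
WP1–WP2: 5414.5 m
WP2–WP3: 4079.7 m
WP3–WP4: 5678.8 m
WP4–WP5: 4679.9 m
Smallest added distance is 4079.7 m, inserting between WP2 and WP3.

between WP2 and WP3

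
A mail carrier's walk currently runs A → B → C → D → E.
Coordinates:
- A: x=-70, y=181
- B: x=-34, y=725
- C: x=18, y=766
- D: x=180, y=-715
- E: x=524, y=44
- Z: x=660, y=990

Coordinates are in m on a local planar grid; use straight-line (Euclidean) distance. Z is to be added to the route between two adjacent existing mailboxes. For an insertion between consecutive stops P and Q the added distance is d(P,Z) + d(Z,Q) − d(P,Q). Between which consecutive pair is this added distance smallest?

Added distance for inserting Z between each consecutive pair:
A–B: 1287.4 m
B–C: 1356.6 m
C–D: 961.4 m
D–E: 1893.7 m
Smallest added distance is 961.4 m, inserting between C and D.

between C and D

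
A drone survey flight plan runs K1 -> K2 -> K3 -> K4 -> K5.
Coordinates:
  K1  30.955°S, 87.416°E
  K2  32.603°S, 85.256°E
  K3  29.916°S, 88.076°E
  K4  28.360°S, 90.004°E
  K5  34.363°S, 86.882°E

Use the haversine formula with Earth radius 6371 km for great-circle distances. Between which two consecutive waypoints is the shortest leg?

Leg distances:
K1→K2: 274.3 km
K2→K3: 401.4 km
K3→K4: 254.9 km
K4→K5: 730.2 km
The shortest leg is K3–K4 at 254.9 km.

K3–K4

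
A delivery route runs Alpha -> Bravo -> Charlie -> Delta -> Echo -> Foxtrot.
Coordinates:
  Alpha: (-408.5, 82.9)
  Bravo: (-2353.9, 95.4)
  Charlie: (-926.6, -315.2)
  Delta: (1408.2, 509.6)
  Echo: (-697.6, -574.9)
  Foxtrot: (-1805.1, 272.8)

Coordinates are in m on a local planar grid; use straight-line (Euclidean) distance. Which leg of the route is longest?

Charlie–Delta

Leg distances:
Alpha→Bravo: 1945.4 m
Bravo→Charlie: 1485.2 m
Charlie→Delta: 2476.2 m
Delta→Echo: 2368.7 m
Echo→Foxtrot: 1394.7 m
The longest leg is Charlie–Delta at 2476.2 m.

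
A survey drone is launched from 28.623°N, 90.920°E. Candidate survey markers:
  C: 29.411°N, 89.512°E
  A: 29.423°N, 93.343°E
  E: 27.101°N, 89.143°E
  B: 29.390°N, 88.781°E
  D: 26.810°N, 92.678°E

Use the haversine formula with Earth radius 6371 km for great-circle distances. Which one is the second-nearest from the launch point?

B

Distance to each, sorted:
C: 162.5 km
B: 224.8 km
E: 243.2 km
A: 251.8 km
D: 265.7 km
The second-nearest is B at 224.8 km.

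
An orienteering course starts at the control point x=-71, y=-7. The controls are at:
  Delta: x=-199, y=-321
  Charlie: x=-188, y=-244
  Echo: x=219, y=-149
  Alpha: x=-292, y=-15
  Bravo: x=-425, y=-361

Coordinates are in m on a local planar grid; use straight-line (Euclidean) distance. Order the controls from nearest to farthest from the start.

Computing each straight-line distance from x=-71, y=-7:
Alpha x=-292, y=-15: 221.1 m
Charlie x=-188, y=-244: 264.3 m
Echo x=219, y=-149: 322.9 m
Delta x=-199, y=-321: 339.1 m
Bravo x=-425, y=-361: 500.6 m

Alpha, Charlie, Echo, Delta, Bravo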